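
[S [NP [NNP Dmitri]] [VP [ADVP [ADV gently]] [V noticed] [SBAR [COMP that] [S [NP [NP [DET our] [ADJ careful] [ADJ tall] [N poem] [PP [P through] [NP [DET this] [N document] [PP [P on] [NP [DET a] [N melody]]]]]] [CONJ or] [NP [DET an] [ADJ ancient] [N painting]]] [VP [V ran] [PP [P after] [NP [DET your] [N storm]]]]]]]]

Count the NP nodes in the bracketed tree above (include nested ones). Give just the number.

Listing each NP by its span: [NP Dmitri]; [NP our careful tall poem through this document on a melody or an ancient painting]; [NP our careful tall poem through this document on a melody]; [NP this document on a melody]; [NP a melody]; [NP an ancient painting] … — that makes 7.

7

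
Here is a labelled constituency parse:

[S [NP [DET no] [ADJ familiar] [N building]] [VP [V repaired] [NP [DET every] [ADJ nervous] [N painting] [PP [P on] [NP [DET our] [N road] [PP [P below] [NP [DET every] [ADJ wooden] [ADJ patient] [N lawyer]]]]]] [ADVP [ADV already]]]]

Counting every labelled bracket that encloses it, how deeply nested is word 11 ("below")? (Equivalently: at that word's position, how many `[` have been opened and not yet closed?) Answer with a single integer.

The word sits inside P, which is inside PP, inside NP, inside PP, inside NP, inside VP, inside S — 7 brackets in all.

7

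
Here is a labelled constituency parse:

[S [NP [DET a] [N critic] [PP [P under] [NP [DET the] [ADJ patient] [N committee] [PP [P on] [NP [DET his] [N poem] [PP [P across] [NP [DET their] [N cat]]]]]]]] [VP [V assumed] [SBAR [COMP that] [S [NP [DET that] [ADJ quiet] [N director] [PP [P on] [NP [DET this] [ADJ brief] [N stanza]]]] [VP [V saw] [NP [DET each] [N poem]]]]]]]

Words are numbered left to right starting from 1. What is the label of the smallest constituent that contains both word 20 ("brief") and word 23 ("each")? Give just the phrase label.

S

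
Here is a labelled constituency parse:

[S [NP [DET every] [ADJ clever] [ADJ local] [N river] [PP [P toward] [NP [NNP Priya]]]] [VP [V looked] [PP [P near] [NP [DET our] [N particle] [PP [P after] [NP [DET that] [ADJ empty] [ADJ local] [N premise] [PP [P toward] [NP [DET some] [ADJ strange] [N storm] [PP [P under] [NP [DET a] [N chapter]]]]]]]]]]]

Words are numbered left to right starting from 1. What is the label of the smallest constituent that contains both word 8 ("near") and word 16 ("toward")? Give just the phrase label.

Both words fall inside [PP near our particle after that empty local premise toward some strange storm under a chapter] (words 8–22), and no smaller constituent contains them both. Label: PP.

PP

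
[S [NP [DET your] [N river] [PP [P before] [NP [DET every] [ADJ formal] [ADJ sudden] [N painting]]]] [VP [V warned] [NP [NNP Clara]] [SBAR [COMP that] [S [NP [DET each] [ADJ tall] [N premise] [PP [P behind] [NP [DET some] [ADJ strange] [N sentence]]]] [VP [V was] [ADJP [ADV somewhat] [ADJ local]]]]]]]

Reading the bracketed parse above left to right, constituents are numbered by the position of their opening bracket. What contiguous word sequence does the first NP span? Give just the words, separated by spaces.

your river before every formal sudden painting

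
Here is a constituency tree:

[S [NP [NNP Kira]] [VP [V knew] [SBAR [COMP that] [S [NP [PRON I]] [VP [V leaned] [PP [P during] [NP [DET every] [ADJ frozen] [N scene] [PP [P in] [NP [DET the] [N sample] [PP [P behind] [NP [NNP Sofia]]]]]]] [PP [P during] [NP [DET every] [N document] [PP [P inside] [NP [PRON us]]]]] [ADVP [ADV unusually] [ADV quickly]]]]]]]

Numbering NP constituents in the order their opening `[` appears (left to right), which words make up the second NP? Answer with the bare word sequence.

I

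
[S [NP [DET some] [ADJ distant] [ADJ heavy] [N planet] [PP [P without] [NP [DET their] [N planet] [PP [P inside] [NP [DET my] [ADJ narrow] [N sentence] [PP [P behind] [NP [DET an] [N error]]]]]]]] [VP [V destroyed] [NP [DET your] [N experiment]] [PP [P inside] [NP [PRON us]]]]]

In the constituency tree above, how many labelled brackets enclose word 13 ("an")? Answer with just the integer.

9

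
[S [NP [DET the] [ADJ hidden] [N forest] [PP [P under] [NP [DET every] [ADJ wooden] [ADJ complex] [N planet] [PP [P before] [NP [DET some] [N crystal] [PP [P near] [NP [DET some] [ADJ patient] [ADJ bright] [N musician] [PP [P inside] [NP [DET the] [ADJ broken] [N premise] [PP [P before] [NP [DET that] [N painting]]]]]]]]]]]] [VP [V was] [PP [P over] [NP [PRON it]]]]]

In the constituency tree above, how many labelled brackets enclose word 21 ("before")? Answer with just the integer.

Counting open brackets not yet closed at "before": [S [NP [PP [NP [PP [NP [PP [NP [PP [NP [PP [P = 12.

12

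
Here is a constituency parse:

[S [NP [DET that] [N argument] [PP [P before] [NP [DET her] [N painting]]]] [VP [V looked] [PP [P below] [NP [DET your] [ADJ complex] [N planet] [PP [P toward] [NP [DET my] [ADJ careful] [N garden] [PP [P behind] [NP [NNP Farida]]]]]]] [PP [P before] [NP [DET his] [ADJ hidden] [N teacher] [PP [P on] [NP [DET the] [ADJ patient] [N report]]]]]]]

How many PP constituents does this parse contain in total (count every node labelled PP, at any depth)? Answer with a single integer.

6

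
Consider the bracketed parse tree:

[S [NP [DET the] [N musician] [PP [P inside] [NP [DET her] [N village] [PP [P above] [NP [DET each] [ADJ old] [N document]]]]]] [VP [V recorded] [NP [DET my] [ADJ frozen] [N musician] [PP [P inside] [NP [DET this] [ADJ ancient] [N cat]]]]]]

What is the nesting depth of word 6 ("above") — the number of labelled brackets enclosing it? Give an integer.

6

Path from the root down to the word: S → NP → PP → NP → PP → P. That is 6 enclosing brackets.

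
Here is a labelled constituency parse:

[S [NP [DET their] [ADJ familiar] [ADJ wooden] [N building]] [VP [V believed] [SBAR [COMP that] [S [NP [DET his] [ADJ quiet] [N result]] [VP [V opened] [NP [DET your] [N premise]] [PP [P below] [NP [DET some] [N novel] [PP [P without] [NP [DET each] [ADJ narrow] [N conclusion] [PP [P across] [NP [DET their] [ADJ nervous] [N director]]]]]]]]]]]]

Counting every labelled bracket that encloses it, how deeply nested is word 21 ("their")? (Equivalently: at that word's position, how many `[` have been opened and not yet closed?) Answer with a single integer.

12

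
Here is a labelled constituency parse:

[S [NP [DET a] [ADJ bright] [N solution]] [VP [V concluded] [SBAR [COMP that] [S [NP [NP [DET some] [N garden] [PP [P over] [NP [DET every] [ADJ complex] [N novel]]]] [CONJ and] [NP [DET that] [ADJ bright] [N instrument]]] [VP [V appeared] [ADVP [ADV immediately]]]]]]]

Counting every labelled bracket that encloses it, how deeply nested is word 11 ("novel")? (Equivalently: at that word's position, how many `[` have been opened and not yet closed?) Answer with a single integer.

9

Path from the root down to the word: S → VP → SBAR → S → NP → NP → PP → NP → N. That is 9 enclosing brackets.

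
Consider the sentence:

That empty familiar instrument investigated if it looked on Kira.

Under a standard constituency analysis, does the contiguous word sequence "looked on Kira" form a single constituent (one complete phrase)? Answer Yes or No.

These words form the whole verb phrase headed by "looked", so yes — one constituent.

Yes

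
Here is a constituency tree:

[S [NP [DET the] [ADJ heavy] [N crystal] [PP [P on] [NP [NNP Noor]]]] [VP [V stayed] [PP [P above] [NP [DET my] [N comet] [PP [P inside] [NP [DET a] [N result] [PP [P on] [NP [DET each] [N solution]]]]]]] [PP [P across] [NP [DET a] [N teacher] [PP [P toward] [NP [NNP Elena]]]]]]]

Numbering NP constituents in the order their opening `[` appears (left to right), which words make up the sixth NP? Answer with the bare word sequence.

a teacher toward Elena

The NP opening brackets appear, in order, over: "the heavy crystal on Noor"; "Noor"; "my comet inside a result on each solution"; "a result on each solution"; "each solution"; "a teacher toward Elena"; "Elena". The sixth one spans "a teacher toward Elena".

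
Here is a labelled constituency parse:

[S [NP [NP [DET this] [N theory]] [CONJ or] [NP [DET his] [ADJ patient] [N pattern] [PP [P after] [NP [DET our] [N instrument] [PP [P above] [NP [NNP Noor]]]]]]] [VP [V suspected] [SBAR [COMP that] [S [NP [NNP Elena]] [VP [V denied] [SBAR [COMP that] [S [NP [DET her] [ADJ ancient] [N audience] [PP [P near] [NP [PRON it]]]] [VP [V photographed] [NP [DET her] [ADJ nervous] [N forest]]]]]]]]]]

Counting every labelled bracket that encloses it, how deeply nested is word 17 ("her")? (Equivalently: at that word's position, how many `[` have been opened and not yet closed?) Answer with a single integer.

9

Counting open brackets not yet closed at "her": [S [VP [SBAR [S [VP [SBAR [S [NP [DET = 9.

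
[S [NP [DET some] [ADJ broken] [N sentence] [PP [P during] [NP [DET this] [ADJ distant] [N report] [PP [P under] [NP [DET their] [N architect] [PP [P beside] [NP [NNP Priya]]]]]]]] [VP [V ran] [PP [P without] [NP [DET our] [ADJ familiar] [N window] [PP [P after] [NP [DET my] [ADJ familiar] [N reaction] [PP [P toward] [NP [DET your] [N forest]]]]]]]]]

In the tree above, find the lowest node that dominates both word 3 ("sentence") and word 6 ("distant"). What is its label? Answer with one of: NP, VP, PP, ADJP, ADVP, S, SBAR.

NP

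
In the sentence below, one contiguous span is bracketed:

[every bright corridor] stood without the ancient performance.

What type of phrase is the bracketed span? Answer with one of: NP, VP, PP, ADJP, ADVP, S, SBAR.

NP

The bracketed span "every bright corridor" is headed by "corridor", making it a noun phrase (NP).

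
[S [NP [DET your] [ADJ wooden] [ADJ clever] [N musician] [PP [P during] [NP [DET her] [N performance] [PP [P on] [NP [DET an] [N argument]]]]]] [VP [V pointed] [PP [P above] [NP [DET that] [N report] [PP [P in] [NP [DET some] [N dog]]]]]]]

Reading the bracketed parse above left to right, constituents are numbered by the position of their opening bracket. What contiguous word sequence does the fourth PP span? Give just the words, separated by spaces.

in some dog

In left-to-right order the PP constituents are "during her performance on an argument"; "on an argument"; "above that report in some dog"; "in some dog". Number 4 is "in some dog".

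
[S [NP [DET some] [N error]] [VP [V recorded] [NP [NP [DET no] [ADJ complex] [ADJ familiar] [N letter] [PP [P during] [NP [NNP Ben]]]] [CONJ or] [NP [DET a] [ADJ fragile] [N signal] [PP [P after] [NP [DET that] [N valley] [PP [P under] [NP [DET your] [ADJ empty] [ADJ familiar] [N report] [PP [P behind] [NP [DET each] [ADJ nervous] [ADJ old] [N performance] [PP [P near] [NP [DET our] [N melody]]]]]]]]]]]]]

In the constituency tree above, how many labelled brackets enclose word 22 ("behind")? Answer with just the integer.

10

Path from the root down to the word: S → VP → NP → NP → PP → NP → PP → NP → PP → P. That is 10 enclosing brackets.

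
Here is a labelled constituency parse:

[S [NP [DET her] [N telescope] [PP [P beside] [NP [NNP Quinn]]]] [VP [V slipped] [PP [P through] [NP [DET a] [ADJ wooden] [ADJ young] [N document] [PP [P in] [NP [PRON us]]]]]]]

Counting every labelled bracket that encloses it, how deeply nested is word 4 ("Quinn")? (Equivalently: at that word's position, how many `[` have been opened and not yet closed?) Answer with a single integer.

5

The word sits inside NNP, which is inside NP, inside PP, inside NP, inside S — 5 brackets in all.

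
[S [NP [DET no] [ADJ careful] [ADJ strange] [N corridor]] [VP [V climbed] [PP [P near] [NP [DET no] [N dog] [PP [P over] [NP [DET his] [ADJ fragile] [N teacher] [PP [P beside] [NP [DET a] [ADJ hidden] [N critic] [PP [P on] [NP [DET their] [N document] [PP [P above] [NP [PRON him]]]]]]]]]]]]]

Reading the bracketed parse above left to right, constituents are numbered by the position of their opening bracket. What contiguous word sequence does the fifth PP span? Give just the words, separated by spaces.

above him

Opening `[PP` markers occur at word positions 6, 9, 13, 17, 20; the fifth of these opens the constituent [PP above him].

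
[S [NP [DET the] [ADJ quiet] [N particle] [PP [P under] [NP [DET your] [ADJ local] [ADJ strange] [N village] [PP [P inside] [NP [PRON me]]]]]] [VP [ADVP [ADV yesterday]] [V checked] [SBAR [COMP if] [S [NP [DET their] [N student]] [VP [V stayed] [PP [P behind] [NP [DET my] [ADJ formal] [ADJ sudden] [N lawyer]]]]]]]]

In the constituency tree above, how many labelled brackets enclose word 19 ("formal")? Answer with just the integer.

8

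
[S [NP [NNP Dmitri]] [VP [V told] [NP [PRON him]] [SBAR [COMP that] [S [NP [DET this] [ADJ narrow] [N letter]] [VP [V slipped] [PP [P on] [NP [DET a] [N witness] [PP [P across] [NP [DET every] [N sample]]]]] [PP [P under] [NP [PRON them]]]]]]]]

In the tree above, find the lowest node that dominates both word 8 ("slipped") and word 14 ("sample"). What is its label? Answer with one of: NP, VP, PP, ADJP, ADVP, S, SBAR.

Both words fall inside [VP slipped on a witness across every sample under them] (words 8–16), and no smaller constituent contains them both. Label: VP.

VP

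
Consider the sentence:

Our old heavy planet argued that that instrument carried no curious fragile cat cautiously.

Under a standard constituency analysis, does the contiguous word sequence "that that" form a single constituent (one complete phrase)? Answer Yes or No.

The smallest constituent containing the whole sequence is the subordinate clause [SBAR that that instrument carried no curious fragile cat cautiously], but the sequence is only part of it — it straddles the boundary between complementizer "that" and clause "that instrument carried no curious fragile cat cautiously".

No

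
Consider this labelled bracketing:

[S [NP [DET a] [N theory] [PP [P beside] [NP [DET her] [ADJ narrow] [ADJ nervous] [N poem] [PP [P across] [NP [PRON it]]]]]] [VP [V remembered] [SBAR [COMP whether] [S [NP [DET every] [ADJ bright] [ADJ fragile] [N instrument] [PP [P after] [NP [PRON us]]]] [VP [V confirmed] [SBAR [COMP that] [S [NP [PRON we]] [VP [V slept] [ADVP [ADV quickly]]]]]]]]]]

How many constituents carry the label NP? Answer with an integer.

Listing each NP by its span: [NP a theory beside her narrow nervous poem across it]; [NP her narrow nervous poem across it]; [NP it]; [NP every bright fragile instrument after us]; [NP us]; [NP we] — that makes 6.

6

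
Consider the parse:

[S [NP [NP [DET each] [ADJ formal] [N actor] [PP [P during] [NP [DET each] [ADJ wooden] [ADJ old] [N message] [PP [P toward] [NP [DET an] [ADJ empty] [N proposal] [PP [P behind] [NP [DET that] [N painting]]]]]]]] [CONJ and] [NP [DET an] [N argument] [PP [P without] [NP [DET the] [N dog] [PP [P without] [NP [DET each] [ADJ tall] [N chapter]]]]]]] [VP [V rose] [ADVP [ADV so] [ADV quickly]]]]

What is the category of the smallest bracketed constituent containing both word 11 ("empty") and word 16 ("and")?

Word 11 lies under S → NP → NP → PP → NP → PP → NP → ADJ; word 16 lies under S → NP → CONJ. The lowest shared node is the NP.

NP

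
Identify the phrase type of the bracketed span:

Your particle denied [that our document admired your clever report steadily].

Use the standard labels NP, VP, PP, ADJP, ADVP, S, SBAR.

SBAR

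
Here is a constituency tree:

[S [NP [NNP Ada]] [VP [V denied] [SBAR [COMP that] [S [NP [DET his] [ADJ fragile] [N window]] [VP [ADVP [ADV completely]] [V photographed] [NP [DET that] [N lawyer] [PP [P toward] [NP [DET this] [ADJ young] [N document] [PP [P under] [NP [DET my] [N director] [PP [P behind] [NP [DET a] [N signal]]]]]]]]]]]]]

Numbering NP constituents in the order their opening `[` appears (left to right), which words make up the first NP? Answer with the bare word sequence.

Ada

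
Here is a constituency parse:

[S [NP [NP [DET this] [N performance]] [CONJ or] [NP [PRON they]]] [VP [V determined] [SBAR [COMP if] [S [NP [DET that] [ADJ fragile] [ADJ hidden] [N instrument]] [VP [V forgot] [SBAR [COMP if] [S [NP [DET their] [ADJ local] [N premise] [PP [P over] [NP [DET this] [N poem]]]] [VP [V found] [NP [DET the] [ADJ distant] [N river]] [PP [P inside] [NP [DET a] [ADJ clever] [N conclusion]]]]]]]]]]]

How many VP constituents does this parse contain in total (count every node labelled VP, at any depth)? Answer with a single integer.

3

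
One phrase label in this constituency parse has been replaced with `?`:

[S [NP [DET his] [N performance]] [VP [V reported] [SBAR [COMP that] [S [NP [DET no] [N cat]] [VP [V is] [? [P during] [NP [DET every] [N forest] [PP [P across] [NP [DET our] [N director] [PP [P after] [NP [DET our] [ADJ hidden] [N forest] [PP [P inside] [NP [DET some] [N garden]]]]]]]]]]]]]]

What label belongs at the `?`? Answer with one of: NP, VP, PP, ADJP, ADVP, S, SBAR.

PP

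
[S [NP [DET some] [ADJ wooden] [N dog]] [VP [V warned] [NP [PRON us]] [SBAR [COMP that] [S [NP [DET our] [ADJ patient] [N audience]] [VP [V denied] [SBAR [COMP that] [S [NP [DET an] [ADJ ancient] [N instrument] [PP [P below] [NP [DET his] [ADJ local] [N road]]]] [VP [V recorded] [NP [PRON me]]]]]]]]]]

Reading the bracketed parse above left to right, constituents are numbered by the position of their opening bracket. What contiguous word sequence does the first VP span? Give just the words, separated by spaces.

warned us that our patient audience denied that an ancient instrument below his local road recorded me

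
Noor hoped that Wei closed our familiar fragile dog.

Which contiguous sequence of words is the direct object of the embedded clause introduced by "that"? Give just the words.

our familiar fragile dog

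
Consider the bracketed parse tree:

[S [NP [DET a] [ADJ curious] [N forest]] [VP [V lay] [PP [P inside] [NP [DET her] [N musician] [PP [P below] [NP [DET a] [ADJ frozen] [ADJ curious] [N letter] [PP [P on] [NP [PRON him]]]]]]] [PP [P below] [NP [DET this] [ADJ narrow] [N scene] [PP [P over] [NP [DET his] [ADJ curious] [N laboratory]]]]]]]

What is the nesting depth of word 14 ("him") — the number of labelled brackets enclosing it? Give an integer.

9

The word sits inside PRON, which is inside NP, inside PP, inside NP, inside PP, inside NP, inside PP, inside VP, inside S — 9 brackets in all.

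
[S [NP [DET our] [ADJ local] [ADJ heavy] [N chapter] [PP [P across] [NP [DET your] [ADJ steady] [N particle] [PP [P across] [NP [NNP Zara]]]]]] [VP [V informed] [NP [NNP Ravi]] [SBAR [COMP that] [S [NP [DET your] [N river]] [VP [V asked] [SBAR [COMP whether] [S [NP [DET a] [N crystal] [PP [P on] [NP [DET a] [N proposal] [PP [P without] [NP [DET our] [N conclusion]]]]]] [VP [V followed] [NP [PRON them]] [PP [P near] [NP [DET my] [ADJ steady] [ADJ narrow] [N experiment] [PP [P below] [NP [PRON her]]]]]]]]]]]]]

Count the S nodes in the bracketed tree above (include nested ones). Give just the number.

3

Scanning left to right, an opening `[S` appears at word positions 1, 14, 18 — 3 in total.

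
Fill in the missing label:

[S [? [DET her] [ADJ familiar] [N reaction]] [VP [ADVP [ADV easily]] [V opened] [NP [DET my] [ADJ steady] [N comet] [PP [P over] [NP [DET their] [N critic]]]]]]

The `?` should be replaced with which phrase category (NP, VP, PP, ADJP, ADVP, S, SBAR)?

NP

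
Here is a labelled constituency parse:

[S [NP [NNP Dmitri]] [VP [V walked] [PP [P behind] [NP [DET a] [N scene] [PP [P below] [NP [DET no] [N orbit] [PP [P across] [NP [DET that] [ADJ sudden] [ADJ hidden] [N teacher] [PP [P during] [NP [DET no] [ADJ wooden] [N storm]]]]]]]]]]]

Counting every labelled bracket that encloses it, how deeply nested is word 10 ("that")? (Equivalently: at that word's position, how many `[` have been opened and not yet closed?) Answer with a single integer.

9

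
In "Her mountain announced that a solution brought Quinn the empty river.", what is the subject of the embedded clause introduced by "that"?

a solution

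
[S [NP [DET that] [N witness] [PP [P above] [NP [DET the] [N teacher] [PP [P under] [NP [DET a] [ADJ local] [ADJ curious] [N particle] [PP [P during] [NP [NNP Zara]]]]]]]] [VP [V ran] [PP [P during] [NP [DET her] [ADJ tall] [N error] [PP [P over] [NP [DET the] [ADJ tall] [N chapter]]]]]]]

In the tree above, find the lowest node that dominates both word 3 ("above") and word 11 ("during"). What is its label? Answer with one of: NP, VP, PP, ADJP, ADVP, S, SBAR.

PP

Both words fall inside [PP above the teacher under a local curious particle during Zara] (words 3–12), and no smaller constituent contains them both. Label: PP.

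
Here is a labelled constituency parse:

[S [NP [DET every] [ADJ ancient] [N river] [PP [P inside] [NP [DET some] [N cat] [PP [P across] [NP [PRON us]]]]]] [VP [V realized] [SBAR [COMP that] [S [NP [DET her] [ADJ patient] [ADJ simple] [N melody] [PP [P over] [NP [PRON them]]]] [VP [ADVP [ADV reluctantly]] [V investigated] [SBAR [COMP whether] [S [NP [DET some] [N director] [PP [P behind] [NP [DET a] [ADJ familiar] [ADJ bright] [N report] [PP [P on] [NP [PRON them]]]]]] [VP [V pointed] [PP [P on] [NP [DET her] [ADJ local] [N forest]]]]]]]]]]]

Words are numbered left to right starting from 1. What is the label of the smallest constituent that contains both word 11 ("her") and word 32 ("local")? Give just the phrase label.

Word 11 lies under S → VP → SBAR → S → NP → DET; word 32 lies under S → VP → SBAR → S → VP → SBAR → S → VP → PP → NP → ADJ. The lowest shared node is the S.

S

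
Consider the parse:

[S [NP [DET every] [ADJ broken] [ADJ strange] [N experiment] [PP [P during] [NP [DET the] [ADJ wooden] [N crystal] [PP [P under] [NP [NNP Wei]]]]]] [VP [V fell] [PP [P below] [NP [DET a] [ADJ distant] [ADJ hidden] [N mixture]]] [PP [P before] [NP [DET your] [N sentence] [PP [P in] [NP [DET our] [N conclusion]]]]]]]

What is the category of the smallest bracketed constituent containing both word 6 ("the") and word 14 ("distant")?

Word 6 lies under S → NP → PP → NP → DET; word 14 lies under S → VP → PP → NP → ADJ. The lowest shared node is the S.

S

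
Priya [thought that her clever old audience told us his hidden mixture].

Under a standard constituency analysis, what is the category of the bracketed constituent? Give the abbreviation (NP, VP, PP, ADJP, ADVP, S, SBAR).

VP

"thought" is the head of the bracketed span, so the span is a verb phrase: VP.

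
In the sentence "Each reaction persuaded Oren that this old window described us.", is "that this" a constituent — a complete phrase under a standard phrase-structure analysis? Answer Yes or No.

No

The smallest constituent containing the whole sequence is the subordinate clause [SBAR that this old window described us], but the sequence is only part of it — it straddles the boundary between complementizer "that" and clause "this old window described us".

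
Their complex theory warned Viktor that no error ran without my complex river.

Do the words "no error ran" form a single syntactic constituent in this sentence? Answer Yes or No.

No

"no" belongs to the noun phrase "no error" while "ran" belongs to the verb phrase "ran without my complex river"; a span that runs across that boundary is not a single phrase.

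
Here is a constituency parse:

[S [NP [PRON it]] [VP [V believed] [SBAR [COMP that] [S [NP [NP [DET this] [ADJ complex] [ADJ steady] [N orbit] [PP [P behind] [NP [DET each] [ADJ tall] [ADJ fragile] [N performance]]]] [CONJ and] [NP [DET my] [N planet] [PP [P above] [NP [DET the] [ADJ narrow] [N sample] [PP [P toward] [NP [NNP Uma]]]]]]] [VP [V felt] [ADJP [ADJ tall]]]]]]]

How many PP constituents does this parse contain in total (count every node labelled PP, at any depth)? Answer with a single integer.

3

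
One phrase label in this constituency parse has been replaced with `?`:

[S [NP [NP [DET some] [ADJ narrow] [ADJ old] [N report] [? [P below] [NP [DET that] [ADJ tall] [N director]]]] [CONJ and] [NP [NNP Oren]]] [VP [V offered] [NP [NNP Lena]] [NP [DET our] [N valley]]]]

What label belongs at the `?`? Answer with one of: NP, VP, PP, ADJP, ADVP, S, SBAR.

PP

The `?` node immediately contains: P 'below', NP. That is the internal structure of a prepositional phrase, so the label is PP.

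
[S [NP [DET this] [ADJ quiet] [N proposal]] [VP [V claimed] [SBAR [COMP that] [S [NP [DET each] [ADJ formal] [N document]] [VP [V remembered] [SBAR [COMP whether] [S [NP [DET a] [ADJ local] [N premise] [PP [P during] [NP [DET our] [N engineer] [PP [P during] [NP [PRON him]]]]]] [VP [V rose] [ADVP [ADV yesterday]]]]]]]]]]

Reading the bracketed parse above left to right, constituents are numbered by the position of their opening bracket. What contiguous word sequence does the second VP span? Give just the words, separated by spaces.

Opening `[VP` markers occur at word positions 4, 9, 19; the second of these opens the constituent [VP remembered whether a local premise during our engineer during him rose yesterday].

remembered whether a local premise during our engineer during him rose yesterday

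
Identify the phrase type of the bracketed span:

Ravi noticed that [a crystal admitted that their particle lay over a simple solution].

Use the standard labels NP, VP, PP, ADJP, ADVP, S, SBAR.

S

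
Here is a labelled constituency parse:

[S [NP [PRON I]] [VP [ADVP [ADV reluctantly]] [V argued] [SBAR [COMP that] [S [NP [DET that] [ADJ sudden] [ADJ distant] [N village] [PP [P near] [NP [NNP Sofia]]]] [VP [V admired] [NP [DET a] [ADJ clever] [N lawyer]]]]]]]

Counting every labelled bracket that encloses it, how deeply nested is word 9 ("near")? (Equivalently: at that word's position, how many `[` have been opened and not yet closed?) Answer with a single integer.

7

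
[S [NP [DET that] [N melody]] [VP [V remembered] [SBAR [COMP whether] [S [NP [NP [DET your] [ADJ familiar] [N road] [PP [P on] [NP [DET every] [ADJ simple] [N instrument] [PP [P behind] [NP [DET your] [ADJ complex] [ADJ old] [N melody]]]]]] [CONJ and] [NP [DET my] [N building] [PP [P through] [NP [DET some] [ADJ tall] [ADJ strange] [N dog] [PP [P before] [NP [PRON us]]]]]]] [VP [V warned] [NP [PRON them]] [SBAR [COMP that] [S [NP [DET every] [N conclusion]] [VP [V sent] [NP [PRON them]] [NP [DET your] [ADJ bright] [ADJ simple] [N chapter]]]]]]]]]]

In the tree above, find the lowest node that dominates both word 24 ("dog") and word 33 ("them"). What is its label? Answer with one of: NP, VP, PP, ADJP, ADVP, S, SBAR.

S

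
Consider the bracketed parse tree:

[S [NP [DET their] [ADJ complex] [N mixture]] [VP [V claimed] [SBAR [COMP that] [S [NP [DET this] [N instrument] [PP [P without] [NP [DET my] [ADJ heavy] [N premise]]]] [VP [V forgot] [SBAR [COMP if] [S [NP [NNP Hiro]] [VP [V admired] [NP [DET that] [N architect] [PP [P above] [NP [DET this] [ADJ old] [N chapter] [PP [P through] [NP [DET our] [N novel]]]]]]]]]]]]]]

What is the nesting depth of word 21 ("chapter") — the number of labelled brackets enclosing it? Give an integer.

Counting open brackets not yet closed at "chapter": [S [VP [SBAR [S [VP [SBAR [S [VP [NP [PP [NP [N = 12.

12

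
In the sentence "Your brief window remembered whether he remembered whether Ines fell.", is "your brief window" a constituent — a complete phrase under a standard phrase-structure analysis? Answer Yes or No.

These words form the whole noun phrase headed by "window", so yes — one constituent.

Yes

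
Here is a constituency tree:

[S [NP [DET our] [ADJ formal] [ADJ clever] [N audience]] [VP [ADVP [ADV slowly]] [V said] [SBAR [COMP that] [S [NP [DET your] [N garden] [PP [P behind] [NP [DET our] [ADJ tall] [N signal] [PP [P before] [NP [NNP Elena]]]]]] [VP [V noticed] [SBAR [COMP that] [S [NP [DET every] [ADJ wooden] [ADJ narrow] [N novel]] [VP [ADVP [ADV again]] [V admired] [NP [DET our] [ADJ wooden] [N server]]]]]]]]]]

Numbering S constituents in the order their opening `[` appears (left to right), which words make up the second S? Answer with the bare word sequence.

In left-to-right order the S constituents are "our formal clever audience slowly said that your garden behind our tall signal before Elena noticed that every wooden narrow novel again admired our wooden server"; "your garden behind our tall signal before Elena noticed that every wooden narrow novel again admired our wooden server"; "every wooden narrow novel again admired our wooden server". Number 2 is "your garden behind our tall signal before Elena noticed that every wooden narrow novel again admired our wooden server".

your garden behind our tall signal before Elena noticed that every wooden narrow novel again admired our wooden server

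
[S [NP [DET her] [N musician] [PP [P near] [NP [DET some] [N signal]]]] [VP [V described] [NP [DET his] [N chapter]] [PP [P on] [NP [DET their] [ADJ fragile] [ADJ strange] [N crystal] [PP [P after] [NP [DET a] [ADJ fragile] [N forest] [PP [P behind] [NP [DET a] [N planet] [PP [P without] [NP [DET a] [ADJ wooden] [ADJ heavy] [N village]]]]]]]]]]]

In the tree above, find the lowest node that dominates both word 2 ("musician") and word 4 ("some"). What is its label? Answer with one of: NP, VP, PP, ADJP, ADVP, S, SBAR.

Both words fall inside [NP her musician near some signal] (words 1–5), and no smaller constituent contains them both. Label: NP.

NP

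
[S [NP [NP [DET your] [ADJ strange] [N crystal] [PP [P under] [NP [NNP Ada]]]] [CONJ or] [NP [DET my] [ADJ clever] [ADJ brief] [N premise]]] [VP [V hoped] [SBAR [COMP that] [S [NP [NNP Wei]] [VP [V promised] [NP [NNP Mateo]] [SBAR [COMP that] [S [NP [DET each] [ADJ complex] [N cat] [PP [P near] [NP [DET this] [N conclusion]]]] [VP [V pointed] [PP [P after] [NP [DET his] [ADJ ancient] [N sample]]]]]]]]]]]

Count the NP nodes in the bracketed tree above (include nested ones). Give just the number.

Listing each NP by its span: [NP your strange crystal under Ada or my clever brief premise]; [NP your strange crystal under Ada]; [NP Ada]; [NP my clever brief premise]; [NP Wei]; [NP Mateo] … — that makes 9.

9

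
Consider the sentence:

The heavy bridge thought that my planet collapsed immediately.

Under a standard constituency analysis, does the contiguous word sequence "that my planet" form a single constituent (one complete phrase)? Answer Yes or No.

The smallest constituent containing the whole sequence is the subordinate clause [SBAR that my planet collapsed immediately], but the sequence is only part of it — it straddles the boundary between complementizer "that" and clause "my planet collapsed immediately".

No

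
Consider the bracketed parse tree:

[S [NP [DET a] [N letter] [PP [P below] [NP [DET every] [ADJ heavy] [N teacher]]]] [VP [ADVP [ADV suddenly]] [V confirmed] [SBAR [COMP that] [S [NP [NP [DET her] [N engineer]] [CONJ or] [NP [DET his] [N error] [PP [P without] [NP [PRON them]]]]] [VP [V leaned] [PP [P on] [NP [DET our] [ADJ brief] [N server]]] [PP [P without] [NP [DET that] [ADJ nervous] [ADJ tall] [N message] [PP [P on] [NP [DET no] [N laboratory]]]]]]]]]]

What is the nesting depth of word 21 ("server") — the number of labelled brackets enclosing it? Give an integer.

8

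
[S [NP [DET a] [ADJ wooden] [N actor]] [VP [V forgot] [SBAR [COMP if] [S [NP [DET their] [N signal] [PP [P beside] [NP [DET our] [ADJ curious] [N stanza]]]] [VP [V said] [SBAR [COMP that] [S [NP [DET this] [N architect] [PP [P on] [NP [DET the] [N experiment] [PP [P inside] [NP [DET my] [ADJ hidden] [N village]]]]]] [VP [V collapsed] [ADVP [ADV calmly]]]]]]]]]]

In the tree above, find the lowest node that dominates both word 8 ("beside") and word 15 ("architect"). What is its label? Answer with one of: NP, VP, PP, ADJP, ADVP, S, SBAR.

S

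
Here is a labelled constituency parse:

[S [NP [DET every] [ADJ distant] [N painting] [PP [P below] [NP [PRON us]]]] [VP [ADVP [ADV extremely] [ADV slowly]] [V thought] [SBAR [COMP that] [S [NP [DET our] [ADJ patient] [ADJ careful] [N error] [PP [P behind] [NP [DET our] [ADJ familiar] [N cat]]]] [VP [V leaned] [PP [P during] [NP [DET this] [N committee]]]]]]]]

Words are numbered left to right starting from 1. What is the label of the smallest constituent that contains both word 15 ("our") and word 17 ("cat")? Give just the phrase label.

Both words fall inside [NP our familiar cat] (words 15–17), and no smaller constituent contains them both. Label: NP.

NP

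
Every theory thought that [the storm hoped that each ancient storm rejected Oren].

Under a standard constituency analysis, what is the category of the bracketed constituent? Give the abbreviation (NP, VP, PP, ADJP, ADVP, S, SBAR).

S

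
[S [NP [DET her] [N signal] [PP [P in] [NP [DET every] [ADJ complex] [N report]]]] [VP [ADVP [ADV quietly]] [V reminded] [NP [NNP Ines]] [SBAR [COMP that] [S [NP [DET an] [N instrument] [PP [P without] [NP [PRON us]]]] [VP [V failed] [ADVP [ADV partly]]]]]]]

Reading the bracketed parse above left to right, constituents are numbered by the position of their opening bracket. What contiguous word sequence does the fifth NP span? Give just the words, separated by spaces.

Opening `[NP` markers occur at word positions 1, 4, 9, 11, 14; the fifth of these opens the constituent [NP us].

us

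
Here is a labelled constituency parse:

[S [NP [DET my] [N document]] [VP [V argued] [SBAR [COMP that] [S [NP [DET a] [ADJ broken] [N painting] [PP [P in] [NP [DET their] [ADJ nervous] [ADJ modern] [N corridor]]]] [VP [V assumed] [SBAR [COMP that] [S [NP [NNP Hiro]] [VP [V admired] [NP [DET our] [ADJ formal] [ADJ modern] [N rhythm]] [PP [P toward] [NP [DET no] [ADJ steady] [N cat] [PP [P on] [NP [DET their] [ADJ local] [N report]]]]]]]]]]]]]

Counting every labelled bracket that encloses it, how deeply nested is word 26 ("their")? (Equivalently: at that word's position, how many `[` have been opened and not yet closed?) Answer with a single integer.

13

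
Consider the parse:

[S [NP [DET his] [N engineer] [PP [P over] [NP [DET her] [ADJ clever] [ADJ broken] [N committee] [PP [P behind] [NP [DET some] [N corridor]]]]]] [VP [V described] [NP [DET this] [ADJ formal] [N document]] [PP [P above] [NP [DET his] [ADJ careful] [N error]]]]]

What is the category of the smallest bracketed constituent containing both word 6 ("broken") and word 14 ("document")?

S

The smallest bracket enclosing both words is [S his engineer over her clever broken committee behind some corridor described this formal document above his careful error], so the label is S.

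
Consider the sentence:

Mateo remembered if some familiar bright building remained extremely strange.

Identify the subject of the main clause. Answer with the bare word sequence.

Mateo

The subject of the main clause is the NP immediately before the verb "remembered": "Mateo".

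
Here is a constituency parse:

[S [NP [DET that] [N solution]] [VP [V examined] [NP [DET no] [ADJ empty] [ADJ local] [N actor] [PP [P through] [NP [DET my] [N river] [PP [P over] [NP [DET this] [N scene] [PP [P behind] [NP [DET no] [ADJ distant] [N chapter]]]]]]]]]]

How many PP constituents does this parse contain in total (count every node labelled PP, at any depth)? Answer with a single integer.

3

Listing each PP by its span: [PP through my river over this scene behind no distant chapter]; [PP over this scene behind no distant chapter]; [PP behind no distant chapter] — that makes 3.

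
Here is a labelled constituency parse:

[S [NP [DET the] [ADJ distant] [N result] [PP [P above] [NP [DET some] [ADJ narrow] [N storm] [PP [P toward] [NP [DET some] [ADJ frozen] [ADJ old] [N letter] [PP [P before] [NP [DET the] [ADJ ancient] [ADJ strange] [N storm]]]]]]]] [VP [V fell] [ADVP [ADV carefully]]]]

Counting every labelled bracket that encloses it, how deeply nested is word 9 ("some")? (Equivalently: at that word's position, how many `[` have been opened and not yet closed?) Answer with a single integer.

7

Path from the root down to the word: S → NP → PP → NP → PP → NP → DET. That is 7 enclosing brackets.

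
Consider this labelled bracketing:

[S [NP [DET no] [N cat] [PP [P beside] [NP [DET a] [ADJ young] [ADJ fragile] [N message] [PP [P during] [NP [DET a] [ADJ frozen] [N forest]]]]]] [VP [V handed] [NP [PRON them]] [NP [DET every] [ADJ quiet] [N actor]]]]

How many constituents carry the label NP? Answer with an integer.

5

Listing each NP by its span: [NP no cat beside a young fragile message during a frozen forest]; [NP a young fragile message during a frozen forest]; [NP a frozen forest]; [NP them]; [NP every quiet actor] — that makes 5.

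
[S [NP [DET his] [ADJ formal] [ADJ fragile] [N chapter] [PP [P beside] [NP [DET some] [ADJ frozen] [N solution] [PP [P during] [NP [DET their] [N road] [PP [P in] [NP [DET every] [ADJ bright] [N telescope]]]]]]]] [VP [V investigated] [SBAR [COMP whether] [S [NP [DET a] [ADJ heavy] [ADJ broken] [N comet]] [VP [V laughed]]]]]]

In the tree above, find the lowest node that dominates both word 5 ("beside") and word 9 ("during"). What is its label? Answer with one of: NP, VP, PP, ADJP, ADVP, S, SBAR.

PP

Word 5 lies under S → NP → PP → P; word 9 lies under S → NP → PP → NP → PP → P. The lowest shared node is the PP.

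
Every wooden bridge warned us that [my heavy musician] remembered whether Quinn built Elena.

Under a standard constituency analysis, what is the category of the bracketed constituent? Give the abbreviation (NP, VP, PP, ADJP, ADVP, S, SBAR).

The span is built around the noun "musician" — a noun phrase (NP).

NP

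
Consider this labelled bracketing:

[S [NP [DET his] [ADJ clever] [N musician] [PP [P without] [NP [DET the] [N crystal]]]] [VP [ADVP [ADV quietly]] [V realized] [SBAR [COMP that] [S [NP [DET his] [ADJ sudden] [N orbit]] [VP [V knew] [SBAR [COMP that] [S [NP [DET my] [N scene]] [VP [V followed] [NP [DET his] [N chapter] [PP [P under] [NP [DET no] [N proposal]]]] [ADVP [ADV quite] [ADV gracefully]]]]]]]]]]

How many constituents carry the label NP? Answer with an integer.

6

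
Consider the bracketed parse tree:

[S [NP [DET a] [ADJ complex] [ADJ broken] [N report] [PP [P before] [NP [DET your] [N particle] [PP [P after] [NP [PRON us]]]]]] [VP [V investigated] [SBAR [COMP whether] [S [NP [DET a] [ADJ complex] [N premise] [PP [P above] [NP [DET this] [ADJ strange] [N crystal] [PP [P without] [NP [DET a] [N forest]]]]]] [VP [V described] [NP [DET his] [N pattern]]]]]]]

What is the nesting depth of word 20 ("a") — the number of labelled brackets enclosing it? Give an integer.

Path from the root down to the word: S → VP → SBAR → S → NP → PP → NP → PP → NP → DET. That is 10 enclosing brackets.

10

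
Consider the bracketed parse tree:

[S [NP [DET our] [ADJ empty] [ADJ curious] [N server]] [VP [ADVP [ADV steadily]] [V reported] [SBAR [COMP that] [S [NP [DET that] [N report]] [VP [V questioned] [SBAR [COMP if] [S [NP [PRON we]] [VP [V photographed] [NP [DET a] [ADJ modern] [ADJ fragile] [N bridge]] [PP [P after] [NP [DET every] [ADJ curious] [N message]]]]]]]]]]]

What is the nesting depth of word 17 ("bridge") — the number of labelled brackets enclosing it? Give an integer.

The word sits inside N, which is inside NP, inside VP, inside S, inside SBAR, inside VP, inside S, inside SBAR, inside VP, inside S — 10 brackets in all.

10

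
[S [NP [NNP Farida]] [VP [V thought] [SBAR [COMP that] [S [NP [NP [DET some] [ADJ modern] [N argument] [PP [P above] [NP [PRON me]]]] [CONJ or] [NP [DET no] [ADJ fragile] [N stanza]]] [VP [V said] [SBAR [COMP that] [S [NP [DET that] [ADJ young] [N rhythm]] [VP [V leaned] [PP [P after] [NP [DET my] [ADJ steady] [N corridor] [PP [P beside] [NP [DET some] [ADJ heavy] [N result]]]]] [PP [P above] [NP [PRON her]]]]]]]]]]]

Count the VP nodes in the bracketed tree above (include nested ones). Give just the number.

3

Listing each VP by its span: [VP thought that some modern argument above me or no fragile stanza said that that young rhythm leaned after my steady corridor beside some heavy result above her]; [VP said that that young rhythm leaned after my steady corridor beside some heavy result above her]; [VP leaned after my steady corridor beside some heavy result above her] — that makes 3.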